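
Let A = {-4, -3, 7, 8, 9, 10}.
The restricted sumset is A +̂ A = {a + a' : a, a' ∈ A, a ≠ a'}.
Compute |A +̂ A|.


Restricted sumset: A +̂ A = {a + a' : a ∈ A, a' ∈ A, a ≠ a'}.
Equivalently, take A + A and drop any sum 2a that is achievable ONLY as a + a for a ∈ A (i.e. sums representable only with equal summands).
Enumerate pairs (a, a') with a < a' (symmetric, so each unordered pair gives one sum; this covers all a ≠ a'):
  -4 + -3 = -7
  -4 + 7 = 3
  -4 + 8 = 4
  -4 + 9 = 5
  -4 + 10 = 6
  -3 + 7 = 4
  -3 + 8 = 5
  -3 + 9 = 6
  -3 + 10 = 7
  7 + 8 = 15
  7 + 9 = 16
  7 + 10 = 17
  8 + 9 = 17
  8 + 10 = 18
  9 + 10 = 19
Collected distinct sums: {-7, 3, 4, 5, 6, 7, 15, 16, 17, 18, 19}
|A +̂ A| = 11
(Reference bound: |A +̂ A| ≥ 2|A| - 3 for |A| ≥ 2, with |A| = 6 giving ≥ 9.)

|A +̂ A| = 11


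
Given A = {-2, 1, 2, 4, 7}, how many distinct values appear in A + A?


A + A = {a + a' : a, a' ∈ A}; |A| = 5.
General bounds: 2|A| - 1 ≤ |A + A| ≤ |A|(|A|+1)/2, i.e. 9 ≤ |A + A| ≤ 15.
Lower bound 2|A|-1 is attained iff A is an arithmetic progression.
Enumerate sums a + a' for a ≤ a' (symmetric, so this suffices):
a = -2: -2+-2=-4, -2+1=-1, -2+2=0, -2+4=2, -2+7=5
a = 1: 1+1=2, 1+2=3, 1+4=5, 1+7=8
a = 2: 2+2=4, 2+4=6, 2+7=9
a = 4: 4+4=8, 4+7=11
a = 7: 7+7=14
Distinct sums: {-4, -1, 0, 2, 3, 4, 5, 6, 8, 9, 11, 14}
|A + A| = 12

|A + A| = 12


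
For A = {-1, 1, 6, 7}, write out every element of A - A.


A - A = {a - a' : a, a' ∈ A}.
Compute a - a' for each ordered pair (a, a'):
a = -1: -1--1=0, -1-1=-2, -1-6=-7, -1-7=-8
a = 1: 1--1=2, 1-1=0, 1-6=-5, 1-7=-6
a = 6: 6--1=7, 6-1=5, 6-6=0, 6-7=-1
a = 7: 7--1=8, 7-1=6, 7-6=1, 7-7=0
Collecting distinct values (and noting 0 appears from a-a):
A - A = {-8, -7, -6, -5, -2, -1, 0, 1, 2, 5, 6, 7, 8}
|A - A| = 13

A - A = {-8, -7, -6, -5, -2, -1, 0, 1, 2, 5, 6, 7, 8}


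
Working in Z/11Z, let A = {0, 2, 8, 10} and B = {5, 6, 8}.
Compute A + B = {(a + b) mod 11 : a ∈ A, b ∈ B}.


Work in Z/11Z: reduce every sum a + b modulo 11.
Enumerate all 12 pairs:
a = 0: 0+5=5, 0+6=6, 0+8=8
a = 2: 2+5=7, 2+6=8, 2+8=10
a = 8: 8+5=2, 8+6=3, 8+8=5
a = 10: 10+5=4, 10+6=5, 10+8=7
Distinct residues collected: {2, 3, 4, 5, 6, 7, 8, 10}
|A + B| = 8 (out of 11 total residues).

A + B = {2, 3, 4, 5, 6, 7, 8, 10}


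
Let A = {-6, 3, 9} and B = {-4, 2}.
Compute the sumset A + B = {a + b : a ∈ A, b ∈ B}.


A + B = {a + b : a ∈ A, b ∈ B}.
Enumerate all |A|·|B| = 3·2 = 6 pairs (a, b) and collect distinct sums.
a = -6: -6+-4=-10, -6+2=-4
a = 3: 3+-4=-1, 3+2=5
a = 9: 9+-4=5, 9+2=11
Collecting distinct sums: A + B = {-10, -4, -1, 5, 11}
|A + B| = 5

A + B = {-10, -4, -1, 5, 11}


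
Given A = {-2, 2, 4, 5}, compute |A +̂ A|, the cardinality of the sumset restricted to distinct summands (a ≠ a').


Restricted sumset: A +̂ A = {a + a' : a ∈ A, a' ∈ A, a ≠ a'}.
Equivalently, take A + A and drop any sum 2a that is achievable ONLY as a + a for a ∈ A (i.e. sums representable only with equal summands).
Enumerate pairs (a, a') with a < a' (symmetric, so each unordered pair gives one sum; this covers all a ≠ a'):
  -2 + 2 = 0
  -2 + 4 = 2
  -2 + 5 = 3
  2 + 4 = 6
  2 + 5 = 7
  4 + 5 = 9
Collected distinct sums: {0, 2, 3, 6, 7, 9}
|A +̂ A| = 6
(Reference bound: |A +̂ A| ≥ 2|A| - 3 for |A| ≥ 2, with |A| = 4 giving ≥ 5.)

|A +̂ A| = 6


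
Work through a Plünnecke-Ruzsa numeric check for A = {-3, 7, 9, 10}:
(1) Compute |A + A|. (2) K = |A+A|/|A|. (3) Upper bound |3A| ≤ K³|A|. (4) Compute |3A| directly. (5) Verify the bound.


|A| = 4.
Step 1: Compute A + A by enumerating all 16 pairs.
A + A = {-6, 4, 6, 7, 14, 16, 17, 18, 19, 20}, so |A + A| = 10.
Step 2: Doubling constant K = |A + A|/|A| = 10/4 = 10/4 ≈ 2.5000.
Step 3: Plünnecke-Ruzsa gives |3A| ≤ K³·|A| = (2.5000)³ · 4 ≈ 62.5000.
Step 4: Compute 3A = A + A + A directly by enumerating all triples (a,b,c) ∈ A³; |3A| = 19.
Step 5: Check 19 ≤ 62.5000? Yes ✓.

K = 10/4, Plünnecke-Ruzsa bound K³|A| ≈ 62.5000, |3A| = 19, inequality holds.


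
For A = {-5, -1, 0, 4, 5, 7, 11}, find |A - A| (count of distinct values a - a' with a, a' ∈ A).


A - A = {a - a' : a, a' ∈ A}; |A| = 7.
Bounds: 2|A|-1 ≤ |A - A| ≤ |A|² - |A| + 1, i.e. 13 ≤ |A - A| ≤ 43.
Note: 0 ∈ A - A always (from a - a). The set is symmetric: if d ∈ A - A then -d ∈ A - A.
Enumerate nonzero differences d = a - a' with a > a' (then include -d):
Positive differences: {1, 2, 3, 4, 5, 6, 7, 8, 9, 10, 11, 12, 16}
Full difference set: {0} ∪ (positive diffs) ∪ (negative diffs).
|A - A| = 1 + 2·13 = 27 (matches direct enumeration: 27).

|A - A| = 27


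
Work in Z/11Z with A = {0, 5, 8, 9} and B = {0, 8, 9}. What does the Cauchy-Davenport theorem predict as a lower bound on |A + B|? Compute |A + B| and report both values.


Cauchy-Davenport: |A + B| ≥ min(p, |A| + |B| - 1) for A, B nonempty in Z/pZ.
|A| = 4, |B| = 3, p = 11.
CD lower bound = min(11, 4 + 3 - 1) = min(11, 6) = 6.
Compute A + B mod 11 directly:
a = 0: 0+0=0, 0+8=8, 0+9=9
a = 5: 5+0=5, 5+8=2, 5+9=3
a = 8: 8+0=8, 8+8=5, 8+9=6
a = 9: 9+0=9, 9+8=6, 9+9=7
A + B = {0, 2, 3, 5, 6, 7, 8, 9}, so |A + B| = 8.
Verify: 8 ≥ 6? Yes ✓.

CD lower bound = 6, actual |A + B| = 8.


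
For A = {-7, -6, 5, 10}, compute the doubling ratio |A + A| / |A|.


|A| = 4.
Compute A + A by enumerating all 16 pairs.
A + A = {-14, -13, -12, -2, -1, 3, 4, 10, 15, 20}, so |A + A| = 10.
K = |A + A| / |A| = 10/4 = 5/2 ≈ 2.5000.
Reference: AP of size 4 gives K = 7/4 ≈ 1.7500; a fully generic set of size 4 gives K ≈ 2.5000.

|A| = 4, |A + A| = 10, K = 10/4 = 5/2.


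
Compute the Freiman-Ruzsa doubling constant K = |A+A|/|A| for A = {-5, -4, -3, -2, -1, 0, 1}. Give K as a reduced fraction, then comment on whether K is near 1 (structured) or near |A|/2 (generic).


|A| = 7.
Compute A + A by enumerating all 49 pairs.
A + A = {-10, -9, -8, -7, -6, -5, -4, -3, -2, -1, 0, 1, 2}, so |A + A| = 13.
K = |A + A| / |A| = 13/7 (already in lowest terms) ≈ 1.8571.
Reference: AP of size 7 gives K = 13/7 ≈ 1.8571; a fully generic set of size 7 gives K ≈ 4.0000.

|A| = 7, |A + A| = 13, K = 13/7.


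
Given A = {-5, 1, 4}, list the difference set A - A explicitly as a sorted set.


A - A = {a - a' : a, a' ∈ A}.
Compute a - a' for each ordered pair (a, a'):
a = -5: -5--5=0, -5-1=-6, -5-4=-9
a = 1: 1--5=6, 1-1=0, 1-4=-3
a = 4: 4--5=9, 4-1=3, 4-4=0
Collecting distinct values (and noting 0 appears from a-a):
A - A = {-9, -6, -3, 0, 3, 6, 9}
|A - A| = 7

A - A = {-9, -6, -3, 0, 3, 6, 9}


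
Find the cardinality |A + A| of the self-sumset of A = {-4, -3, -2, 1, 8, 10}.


A + A = {a + a' : a, a' ∈ A}; |A| = 6.
General bounds: 2|A| - 1 ≤ |A + A| ≤ |A|(|A|+1)/2, i.e. 11 ≤ |A + A| ≤ 21.
Lower bound 2|A|-1 is attained iff A is an arithmetic progression.
Enumerate sums a + a' for a ≤ a' (symmetric, so this suffices):
a = -4: -4+-4=-8, -4+-3=-7, -4+-2=-6, -4+1=-3, -4+8=4, -4+10=6
a = -3: -3+-3=-6, -3+-2=-5, -3+1=-2, -3+8=5, -3+10=7
a = -2: -2+-2=-4, -2+1=-1, -2+8=6, -2+10=8
a = 1: 1+1=2, 1+8=9, 1+10=11
a = 8: 8+8=16, 8+10=18
a = 10: 10+10=20
Distinct sums: {-8, -7, -6, -5, -4, -3, -2, -1, 2, 4, 5, 6, 7, 8, 9, 11, 16, 18, 20}
|A + A| = 19

|A + A| = 19


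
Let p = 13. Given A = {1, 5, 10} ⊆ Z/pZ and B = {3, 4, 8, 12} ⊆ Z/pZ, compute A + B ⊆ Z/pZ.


Work in Z/13Z: reduce every sum a + b modulo 13.
Enumerate all 12 pairs:
a = 1: 1+3=4, 1+4=5, 1+8=9, 1+12=0
a = 5: 5+3=8, 5+4=9, 5+8=0, 5+12=4
a = 10: 10+3=0, 10+4=1, 10+8=5, 10+12=9
Distinct residues collected: {0, 1, 4, 5, 8, 9}
|A + B| = 6 (out of 13 total residues).

A + B = {0, 1, 4, 5, 8, 9}


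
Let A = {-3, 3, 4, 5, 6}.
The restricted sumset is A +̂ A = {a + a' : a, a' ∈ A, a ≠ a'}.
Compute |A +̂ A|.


Restricted sumset: A +̂ A = {a + a' : a ∈ A, a' ∈ A, a ≠ a'}.
Equivalently, take A + A and drop any sum 2a that is achievable ONLY as a + a for a ∈ A (i.e. sums representable only with equal summands).
Enumerate pairs (a, a') with a < a' (symmetric, so each unordered pair gives one sum; this covers all a ≠ a'):
  -3 + 3 = 0
  -3 + 4 = 1
  -3 + 5 = 2
  -3 + 6 = 3
  3 + 4 = 7
  3 + 5 = 8
  3 + 6 = 9
  4 + 5 = 9
  4 + 6 = 10
  5 + 6 = 11
Collected distinct sums: {0, 1, 2, 3, 7, 8, 9, 10, 11}
|A +̂ A| = 9
(Reference bound: |A +̂ A| ≥ 2|A| - 3 for |A| ≥ 2, with |A| = 5 giving ≥ 7.)

|A +̂ A| = 9


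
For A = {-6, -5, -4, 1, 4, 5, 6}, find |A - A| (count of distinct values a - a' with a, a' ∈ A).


A - A = {a - a' : a, a' ∈ A}; |A| = 7.
Bounds: 2|A|-1 ≤ |A - A| ≤ |A|² - |A| + 1, i.e. 13 ≤ |A - A| ≤ 43.
Note: 0 ∈ A - A always (from a - a). The set is symmetric: if d ∈ A - A then -d ∈ A - A.
Enumerate nonzero differences d = a - a' with a > a' (then include -d):
Positive differences: {1, 2, 3, 4, 5, 6, 7, 8, 9, 10, 11, 12}
Full difference set: {0} ∪ (positive diffs) ∪ (negative diffs).
|A - A| = 1 + 2·12 = 25 (matches direct enumeration: 25).

|A - A| = 25


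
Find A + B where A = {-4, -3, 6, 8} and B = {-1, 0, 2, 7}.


A + B = {a + b : a ∈ A, b ∈ B}.
Enumerate all |A|·|B| = 4·4 = 16 pairs (a, b) and collect distinct sums.
a = -4: -4+-1=-5, -4+0=-4, -4+2=-2, -4+7=3
a = -3: -3+-1=-4, -3+0=-3, -3+2=-1, -3+7=4
a = 6: 6+-1=5, 6+0=6, 6+2=8, 6+7=13
a = 8: 8+-1=7, 8+0=8, 8+2=10, 8+7=15
Collecting distinct sums: A + B = {-5, -4, -3, -2, -1, 3, 4, 5, 6, 7, 8, 10, 13, 15}
|A + B| = 14

A + B = {-5, -4, -3, -2, -1, 3, 4, 5, 6, 7, 8, 10, 13, 15}


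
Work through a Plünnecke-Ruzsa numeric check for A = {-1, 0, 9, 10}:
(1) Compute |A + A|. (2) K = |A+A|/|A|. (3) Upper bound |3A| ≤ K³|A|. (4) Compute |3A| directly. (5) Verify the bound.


|A| = 4.
Step 1: Compute A + A by enumerating all 16 pairs.
A + A = {-2, -1, 0, 8, 9, 10, 18, 19, 20}, so |A + A| = 9.
Step 2: Doubling constant K = |A + A|/|A| = 9/4 = 9/4 ≈ 2.2500.
Step 3: Plünnecke-Ruzsa gives |3A| ≤ K³·|A| = (2.2500)³ · 4 ≈ 45.5625.
Step 4: Compute 3A = A + A + A directly by enumerating all triples (a,b,c) ∈ A³; |3A| = 16.
Step 5: Check 16 ≤ 45.5625? Yes ✓.

K = 9/4, Plünnecke-Ruzsa bound K³|A| ≈ 45.5625, |3A| = 16, inequality holds.


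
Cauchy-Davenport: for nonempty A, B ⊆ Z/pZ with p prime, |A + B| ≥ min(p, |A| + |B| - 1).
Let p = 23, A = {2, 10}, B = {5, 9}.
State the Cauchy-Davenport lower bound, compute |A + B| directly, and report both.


Cauchy-Davenport: |A + B| ≥ min(p, |A| + |B| - 1) for A, B nonempty in Z/pZ.
|A| = 2, |B| = 2, p = 23.
CD lower bound = min(23, 2 + 2 - 1) = min(23, 3) = 3.
Compute A + B mod 23 directly:
a = 2: 2+5=7, 2+9=11
a = 10: 10+5=15, 10+9=19
A + B = {7, 11, 15, 19}, so |A + B| = 4.
Verify: 4 ≥ 3? Yes ✓.

CD lower bound = 3, actual |A + B| = 4.


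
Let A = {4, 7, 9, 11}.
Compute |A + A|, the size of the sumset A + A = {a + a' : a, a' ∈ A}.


A + A = {a + a' : a, a' ∈ A}; |A| = 4.
General bounds: 2|A| - 1 ≤ |A + A| ≤ |A|(|A|+1)/2, i.e. 7 ≤ |A + A| ≤ 10.
Lower bound 2|A|-1 is attained iff A is an arithmetic progression.
Enumerate sums a + a' for a ≤ a' (symmetric, so this suffices):
a = 4: 4+4=8, 4+7=11, 4+9=13, 4+11=15
a = 7: 7+7=14, 7+9=16, 7+11=18
a = 9: 9+9=18, 9+11=20
a = 11: 11+11=22
Distinct sums: {8, 11, 13, 14, 15, 16, 18, 20, 22}
|A + A| = 9

|A + A| = 9


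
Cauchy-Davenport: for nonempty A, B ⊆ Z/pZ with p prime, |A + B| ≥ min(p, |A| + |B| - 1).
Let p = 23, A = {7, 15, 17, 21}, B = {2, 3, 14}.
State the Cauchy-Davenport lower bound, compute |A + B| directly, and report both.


Cauchy-Davenport: |A + B| ≥ min(p, |A| + |B| - 1) for A, B nonempty in Z/pZ.
|A| = 4, |B| = 3, p = 23.
CD lower bound = min(23, 4 + 3 - 1) = min(23, 6) = 6.
Compute A + B mod 23 directly:
a = 7: 7+2=9, 7+3=10, 7+14=21
a = 15: 15+2=17, 15+3=18, 15+14=6
a = 17: 17+2=19, 17+3=20, 17+14=8
a = 21: 21+2=0, 21+3=1, 21+14=12
A + B = {0, 1, 6, 8, 9, 10, 12, 17, 18, 19, 20, 21}, so |A + B| = 12.
Verify: 12 ≥ 6? Yes ✓.

CD lower bound = 6, actual |A + B| = 12.


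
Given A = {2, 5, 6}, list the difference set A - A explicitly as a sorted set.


A - A = {a - a' : a, a' ∈ A}.
Compute a - a' for each ordered pair (a, a'):
a = 2: 2-2=0, 2-5=-3, 2-6=-4
a = 5: 5-2=3, 5-5=0, 5-6=-1
a = 6: 6-2=4, 6-5=1, 6-6=0
Collecting distinct values (and noting 0 appears from a-a):
A - A = {-4, -3, -1, 0, 1, 3, 4}
|A - A| = 7

A - A = {-4, -3, -1, 0, 1, 3, 4}


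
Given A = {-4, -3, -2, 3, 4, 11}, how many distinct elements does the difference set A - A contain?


A - A = {a - a' : a, a' ∈ A}; |A| = 6.
Bounds: 2|A|-1 ≤ |A - A| ≤ |A|² - |A| + 1, i.e. 11 ≤ |A - A| ≤ 31.
Note: 0 ∈ A - A always (from a - a). The set is symmetric: if d ∈ A - A then -d ∈ A - A.
Enumerate nonzero differences d = a - a' with a > a' (then include -d):
Positive differences: {1, 2, 5, 6, 7, 8, 13, 14, 15}
Full difference set: {0} ∪ (positive diffs) ∪ (negative diffs).
|A - A| = 1 + 2·9 = 19 (matches direct enumeration: 19).

|A - A| = 19


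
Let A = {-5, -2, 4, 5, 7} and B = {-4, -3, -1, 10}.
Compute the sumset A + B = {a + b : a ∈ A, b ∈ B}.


A + B = {a + b : a ∈ A, b ∈ B}.
Enumerate all |A|·|B| = 5·4 = 20 pairs (a, b) and collect distinct sums.
a = -5: -5+-4=-9, -5+-3=-8, -5+-1=-6, -5+10=5
a = -2: -2+-4=-6, -2+-3=-5, -2+-1=-3, -2+10=8
a = 4: 4+-4=0, 4+-3=1, 4+-1=3, 4+10=14
a = 5: 5+-4=1, 5+-3=2, 5+-1=4, 5+10=15
a = 7: 7+-4=3, 7+-3=4, 7+-1=6, 7+10=17
Collecting distinct sums: A + B = {-9, -8, -6, -5, -3, 0, 1, 2, 3, 4, 5, 6, 8, 14, 15, 17}
|A + B| = 16

A + B = {-9, -8, -6, -5, -3, 0, 1, 2, 3, 4, 5, 6, 8, 14, 15, 17}


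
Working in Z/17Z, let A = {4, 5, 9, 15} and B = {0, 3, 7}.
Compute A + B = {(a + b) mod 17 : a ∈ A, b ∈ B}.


Work in Z/17Z: reduce every sum a + b modulo 17.
Enumerate all 12 pairs:
a = 4: 4+0=4, 4+3=7, 4+7=11
a = 5: 5+0=5, 5+3=8, 5+7=12
a = 9: 9+0=9, 9+3=12, 9+7=16
a = 15: 15+0=15, 15+3=1, 15+7=5
Distinct residues collected: {1, 4, 5, 7, 8, 9, 11, 12, 15, 16}
|A + B| = 10 (out of 17 total residues).

A + B = {1, 4, 5, 7, 8, 9, 11, 12, 15, 16}


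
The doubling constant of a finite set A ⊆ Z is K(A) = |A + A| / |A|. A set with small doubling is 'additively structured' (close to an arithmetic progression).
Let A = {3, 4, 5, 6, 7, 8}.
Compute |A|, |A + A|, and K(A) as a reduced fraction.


|A| = 6.
Compute A + A by enumerating all 36 pairs.
A + A = {6, 7, 8, 9, 10, 11, 12, 13, 14, 15, 16}, so |A + A| = 11.
K = |A + A| / |A| = 11/6 (already in lowest terms) ≈ 1.8333.
Reference: AP of size 6 gives K = 11/6 ≈ 1.8333; a fully generic set of size 6 gives K ≈ 3.5000.

|A| = 6, |A + A| = 11, K = 11/6.


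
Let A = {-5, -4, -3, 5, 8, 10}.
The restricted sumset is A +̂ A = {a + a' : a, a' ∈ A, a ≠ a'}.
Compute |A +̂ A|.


Restricted sumset: A +̂ A = {a + a' : a ∈ A, a' ∈ A, a ≠ a'}.
Equivalently, take A + A and drop any sum 2a that is achievable ONLY as a + a for a ∈ A (i.e. sums representable only with equal summands).
Enumerate pairs (a, a') with a < a' (symmetric, so each unordered pair gives one sum; this covers all a ≠ a'):
  -5 + -4 = -9
  -5 + -3 = -8
  -5 + 5 = 0
  -5 + 8 = 3
  -5 + 10 = 5
  -4 + -3 = -7
  -4 + 5 = 1
  -4 + 8 = 4
  -4 + 10 = 6
  -3 + 5 = 2
  -3 + 8 = 5
  -3 + 10 = 7
  5 + 8 = 13
  5 + 10 = 15
  8 + 10 = 18
Collected distinct sums: {-9, -8, -7, 0, 1, 2, 3, 4, 5, 6, 7, 13, 15, 18}
|A +̂ A| = 14
(Reference bound: |A +̂ A| ≥ 2|A| - 3 for |A| ≥ 2, with |A| = 6 giving ≥ 9.)

|A +̂ A| = 14


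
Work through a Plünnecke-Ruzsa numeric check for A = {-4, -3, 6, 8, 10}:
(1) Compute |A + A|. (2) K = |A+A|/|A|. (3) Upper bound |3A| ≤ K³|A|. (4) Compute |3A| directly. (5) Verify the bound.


|A| = 5.
Step 1: Compute A + A by enumerating all 25 pairs.
A + A = {-8, -7, -6, 2, 3, 4, 5, 6, 7, 12, 14, 16, 18, 20}, so |A + A| = 14.
Step 2: Doubling constant K = |A + A|/|A| = 14/5 = 14/5 ≈ 2.8000.
Step 3: Plünnecke-Ruzsa gives |3A| ≤ K³·|A| = (2.8000)³ · 5 ≈ 109.7600.
Step 4: Compute 3A = A + A + A directly by enumerating all triples (a,b,c) ∈ A³; |3A| = 28.
Step 5: Check 28 ≤ 109.7600? Yes ✓.

K = 14/5, Plünnecke-Ruzsa bound K³|A| ≈ 109.7600, |3A| = 28, inequality holds.


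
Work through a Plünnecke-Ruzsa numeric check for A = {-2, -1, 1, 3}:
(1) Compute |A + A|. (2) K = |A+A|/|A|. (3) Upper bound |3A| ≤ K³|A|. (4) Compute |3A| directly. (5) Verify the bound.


|A| = 4.
Step 1: Compute A + A by enumerating all 16 pairs.
A + A = {-4, -3, -2, -1, 0, 1, 2, 4, 6}, so |A + A| = 9.
Step 2: Doubling constant K = |A + A|/|A| = 9/4 = 9/4 ≈ 2.2500.
Step 3: Plünnecke-Ruzsa gives |3A| ≤ K³·|A| = (2.2500)³ · 4 ≈ 45.5625.
Step 4: Compute 3A = A + A + A directly by enumerating all triples (a,b,c) ∈ A³; |3A| = 14.
Step 5: Check 14 ≤ 45.5625? Yes ✓.

K = 9/4, Plünnecke-Ruzsa bound K³|A| ≈ 45.5625, |3A| = 14, inequality holds.


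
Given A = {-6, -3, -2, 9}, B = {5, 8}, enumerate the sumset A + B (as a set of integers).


A + B = {a + b : a ∈ A, b ∈ B}.
Enumerate all |A|·|B| = 4·2 = 8 pairs (a, b) and collect distinct sums.
a = -6: -6+5=-1, -6+8=2
a = -3: -3+5=2, -3+8=5
a = -2: -2+5=3, -2+8=6
a = 9: 9+5=14, 9+8=17
Collecting distinct sums: A + B = {-1, 2, 3, 5, 6, 14, 17}
|A + B| = 7

A + B = {-1, 2, 3, 5, 6, 14, 17}


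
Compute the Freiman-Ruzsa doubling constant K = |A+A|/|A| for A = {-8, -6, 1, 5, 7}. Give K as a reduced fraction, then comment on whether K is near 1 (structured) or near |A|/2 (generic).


|A| = 5.
Compute A + A by enumerating all 25 pairs.
A + A = {-16, -14, -12, -7, -5, -3, -1, 1, 2, 6, 8, 10, 12, 14}, so |A + A| = 14.
K = |A + A| / |A| = 14/5 (already in lowest terms) ≈ 2.8000.
Reference: AP of size 5 gives K = 9/5 ≈ 1.8000; a fully generic set of size 5 gives K ≈ 3.0000.

|A| = 5, |A + A| = 14, K = 14/5.


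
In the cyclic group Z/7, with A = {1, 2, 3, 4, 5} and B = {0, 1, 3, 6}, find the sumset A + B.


Work in Z/7Z: reduce every sum a + b modulo 7.
Enumerate all 20 pairs:
a = 1: 1+0=1, 1+1=2, 1+3=4, 1+6=0
a = 2: 2+0=2, 2+1=3, 2+3=5, 2+6=1
a = 3: 3+0=3, 3+1=4, 3+3=6, 3+6=2
a = 4: 4+0=4, 4+1=5, 4+3=0, 4+6=3
a = 5: 5+0=5, 5+1=6, 5+3=1, 5+6=4
Distinct residues collected: {0, 1, 2, 3, 4, 5, 6}
|A + B| = 7 (out of 7 total residues).

A + B = {0, 1, 2, 3, 4, 5, 6}


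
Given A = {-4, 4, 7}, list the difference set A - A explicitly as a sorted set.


A - A = {a - a' : a, a' ∈ A}.
Compute a - a' for each ordered pair (a, a'):
a = -4: -4--4=0, -4-4=-8, -4-7=-11
a = 4: 4--4=8, 4-4=0, 4-7=-3
a = 7: 7--4=11, 7-4=3, 7-7=0
Collecting distinct values (and noting 0 appears from a-a):
A - A = {-11, -8, -3, 0, 3, 8, 11}
|A - A| = 7

A - A = {-11, -8, -3, 0, 3, 8, 11}


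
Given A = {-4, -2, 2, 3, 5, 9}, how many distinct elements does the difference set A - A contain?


A - A = {a - a' : a, a' ∈ A}; |A| = 6.
Bounds: 2|A|-1 ≤ |A - A| ≤ |A|² - |A| + 1, i.e. 11 ≤ |A - A| ≤ 31.
Note: 0 ∈ A - A always (from a - a). The set is symmetric: if d ∈ A - A then -d ∈ A - A.
Enumerate nonzero differences d = a - a' with a > a' (then include -d):
Positive differences: {1, 2, 3, 4, 5, 6, 7, 9, 11, 13}
Full difference set: {0} ∪ (positive diffs) ∪ (negative diffs).
|A - A| = 1 + 2·10 = 21 (matches direct enumeration: 21).

|A - A| = 21


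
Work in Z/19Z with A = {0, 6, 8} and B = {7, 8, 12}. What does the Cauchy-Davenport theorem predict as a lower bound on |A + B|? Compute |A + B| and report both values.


Cauchy-Davenport: |A + B| ≥ min(p, |A| + |B| - 1) for A, B nonempty in Z/pZ.
|A| = 3, |B| = 3, p = 19.
CD lower bound = min(19, 3 + 3 - 1) = min(19, 5) = 5.
Compute A + B mod 19 directly:
a = 0: 0+7=7, 0+8=8, 0+12=12
a = 6: 6+7=13, 6+8=14, 6+12=18
a = 8: 8+7=15, 8+8=16, 8+12=1
A + B = {1, 7, 8, 12, 13, 14, 15, 16, 18}, so |A + B| = 9.
Verify: 9 ≥ 5? Yes ✓.

CD lower bound = 5, actual |A + B| = 9.


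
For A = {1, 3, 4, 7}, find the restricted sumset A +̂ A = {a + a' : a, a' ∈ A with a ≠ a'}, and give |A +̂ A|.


Restricted sumset: A +̂ A = {a + a' : a ∈ A, a' ∈ A, a ≠ a'}.
Equivalently, take A + A and drop any sum 2a that is achievable ONLY as a + a for a ∈ A (i.e. sums representable only with equal summands).
Enumerate pairs (a, a') with a < a' (symmetric, so each unordered pair gives one sum; this covers all a ≠ a'):
  1 + 3 = 4
  1 + 4 = 5
  1 + 7 = 8
  3 + 4 = 7
  3 + 7 = 10
  4 + 7 = 11
Collected distinct sums: {4, 5, 7, 8, 10, 11}
|A +̂ A| = 6
(Reference bound: |A +̂ A| ≥ 2|A| - 3 for |A| ≥ 2, with |A| = 4 giving ≥ 5.)

|A +̂ A| = 6


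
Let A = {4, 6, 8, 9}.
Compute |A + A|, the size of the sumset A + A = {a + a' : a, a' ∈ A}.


A + A = {a + a' : a, a' ∈ A}; |A| = 4.
General bounds: 2|A| - 1 ≤ |A + A| ≤ |A|(|A|+1)/2, i.e. 7 ≤ |A + A| ≤ 10.
Lower bound 2|A|-1 is attained iff A is an arithmetic progression.
Enumerate sums a + a' for a ≤ a' (symmetric, so this suffices):
a = 4: 4+4=8, 4+6=10, 4+8=12, 4+9=13
a = 6: 6+6=12, 6+8=14, 6+9=15
a = 8: 8+8=16, 8+9=17
a = 9: 9+9=18
Distinct sums: {8, 10, 12, 13, 14, 15, 16, 17, 18}
|A + A| = 9

|A + A| = 9


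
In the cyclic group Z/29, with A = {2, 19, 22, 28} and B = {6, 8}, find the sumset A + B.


Work in Z/29Z: reduce every sum a + b modulo 29.
Enumerate all 8 pairs:
a = 2: 2+6=8, 2+8=10
a = 19: 19+6=25, 19+8=27
a = 22: 22+6=28, 22+8=1
a = 28: 28+6=5, 28+8=7
Distinct residues collected: {1, 5, 7, 8, 10, 25, 27, 28}
|A + B| = 8 (out of 29 total residues).

A + B = {1, 5, 7, 8, 10, 25, 27, 28}


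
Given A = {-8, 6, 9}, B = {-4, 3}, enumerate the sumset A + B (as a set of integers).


A + B = {a + b : a ∈ A, b ∈ B}.
Enumerate all |A|·|B| = 3·2 = 6 pairs (a, b) and collect distinct sums.
a = -8: -8+-4=-12, -8+3=-5
a = 6: 6+-4=2, 6+3=9
a = 9: 9+-4=5, 9+3=12
Collecting distinct sums: A + B = {-12, -5, 2, 5, 9, 12}
|A + B| = 6

A + B = {-12, -5, 2, 5, 9, 12}


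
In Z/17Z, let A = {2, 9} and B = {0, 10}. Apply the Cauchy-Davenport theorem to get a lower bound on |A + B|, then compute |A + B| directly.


Cauchy-Davenport: |A + B| ≥ min(p, |A| + |B| - 1) for A, B nonempty in Z/pZ.
|A| = 2, |B| = 2, p = 17.
CD lower bound = min(17, 2 + 2 - 1) = min(17, 3) = 3.
Compute A + B mod 17 directly:
a = 2: 2+0=2, 2+10=12
a = 9: 9+0=9, 9+10=2
A + B = {2, 9, 12}, so |A + B| = 3.
Verify: 3 ≥ 3? Yes ✓.

CD lower bound = 3, actual |A + B| = 3.


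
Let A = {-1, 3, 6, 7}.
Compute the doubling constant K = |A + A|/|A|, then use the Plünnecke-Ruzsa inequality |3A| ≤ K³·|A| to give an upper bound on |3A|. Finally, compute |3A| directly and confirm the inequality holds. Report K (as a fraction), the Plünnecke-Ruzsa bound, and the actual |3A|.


|A| = 4.
Step 1: Compute A + A by enumerating all 16 pairs.
A + A = {-2, 2, 5, 6, 9, 10, 12, 13, 14}, so |A + A| = 9.
Step 2: Doubling constant K = |A + A|/|A| = 9/4 = 9/4 ≈ 2.2500.
Step 3: Plünnecke-Ruzsa gives |3A| ≤ K³·|A| = (2.2500)³ · 4 ≈ 45.5625.
Step 4: Compute 3A = A + A + A directly by enumerating all triples (a,b,c) ∈ A³; |3A| = 16.
Step 5: Check 16 ≤ 45.5625? Yes ✓.

K = 9/4, Plünnecke-Ruzsa bound K³|A| ≈ 45.5625, |3A| = 16, inequality holds.


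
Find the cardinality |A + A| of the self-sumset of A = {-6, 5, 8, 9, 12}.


A + A = {a + a' : a, a' ∈ A}; |A| = 5.
General bounds: 2|A| - 1 ≤ |A + A| ≤ |A|(|A|+1)/2, i.e. 9 ≤ |A + A| ≤ 15.
Lower bound 2|A|-1 is attained iff A is an arithmetic progression.
Enumerate sums a + a' for a ≤ a' (symmetric, so this suffices):
a = -6: -6+-6=-12, -6+5=-1, -6+8=2, -6+9=3, -6+12=6
a = 5: 5+5=10, 5+8=13, 5+9=14, 5+12=17
a = 8: 8+8=16, 8+9=17, 8+12=20
a = 9: 9+9=18, 9+12=21
a = 12: 12+12=24
Distinct sums: {-12, -1, 2, 3, 6, 10, 13, 14, 16, 17, 18, 20, 21, 24}
|A + A| = 14

|A + A| = 14


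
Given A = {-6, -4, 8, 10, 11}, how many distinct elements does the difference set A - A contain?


A - A = {a - a' : a, a' ∈ A}; |A| = 5.
Bounds: 2|A|-1 ≤ |A - A| ≤ |A|² - |A| + 1, i.e. 9 ≤ |A - A| ≤ 21.
Note: 0 ∈ A - A always (from a - a). The set is symmetric: if d ∈ A - A then -d ∈ A - A.
Enumerate nonzero differences d = a - a' with a > a' (then include -d):
Positive differences: {1, 2, 3, 12, 14, 15, 16, 17}
Full difference set: {0} ∪ (positive diffs) ∪ (negative diffs).
|A - A| = 1 + 2·8 = 17 (matches direct enumeration: 17).

|A - A| = 17


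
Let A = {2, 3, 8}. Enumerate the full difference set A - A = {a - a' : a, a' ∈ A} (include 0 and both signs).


A - A = {a - a' : a, a' ∈ A}.
Compute a - a' for each ordered pair (a, a'):
a = 2: 2-2=0, 2-3=-1, 2-8=-6
a = 3: 3-2=1, 3-3=0, 3-8=-5
a = 8: 8-2=6, 8-3=5, 8-8=0
Collecting distinct values (and noting 0 appears from a-a):
A - A = {-6, -5, -1, 0, 1, 5, 6}
|A - A| = 7

A - A = {-6, -5, -1, 0, 1, 5, 6}


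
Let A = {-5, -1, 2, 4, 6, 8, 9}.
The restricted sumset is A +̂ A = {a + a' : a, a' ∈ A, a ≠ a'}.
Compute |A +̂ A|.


Restricted sumset: A +̂ A = {a + a' : a ∈ A, a' ∈ A, a ≠ a'}.
Equivalently, take A + A and drop any sum 2a that is achievable ONLY as a + a for a ∈ A (i.e. sums representable only with equal summands).
Enumerate pairs (a, a') with a < a' (symmetric, so each unordered pair gives one sum; this covers all a ≠ a'):
  -5 + -1 = -6
  -5 + 2 = -3
  -5 + 4 = -1
  -5 + 6 = 1
  -5 + 8 = 3
  -5 + 9 = 4
  -1 + 2 = 1
  -1 + 4 = 3
  -1 + 6 = 5
  -1 + 8 = 7
  -1 + 9 = 8
  2 + 4 = 6
  2 + 6 = 8
  2 + 8 = 10
  2 + 9 = 11
  4 + 6 = 10
  4 + 8 = 12
  4 + 9 = 13
  6 + 8 = 14
  6 + 9 = 15
  8 + 9 = 17
Collected distinct sums: {-6, -3, -1, 1, 3, 4, 5, 6, 7, 8, 10, 11, 12, 13, 14, 15, 17}
|A +̂ A| = 17
(Reference bound: |A +̂ A| ≥ 2|A| - 3 for |A| ≥ 2, with |A| = 7 giving ≥ 11.)

|A +̂ A| = 17


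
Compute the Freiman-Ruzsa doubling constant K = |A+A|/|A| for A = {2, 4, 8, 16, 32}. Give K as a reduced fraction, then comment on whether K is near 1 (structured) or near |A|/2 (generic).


|A| = 5.
Compute A + A by enumerating all 25 pairs.
A + A = {4, 6, 8, 10, 12, 16, 18, 20, 24, 32, 34, 36, 40, 48, 64}, so |A + A| = 15.
K = |A + A| / |A| = 15/5 = 3/1 ≈ 3.0000.
Reference: AP of size 5 gives K = 9/5 ≈ 1.8000; a fully generic set of size 5 gives K ≈ 3.0000.

|A| = 5, |A + A| = 15, K = 15/5 = 3/1.


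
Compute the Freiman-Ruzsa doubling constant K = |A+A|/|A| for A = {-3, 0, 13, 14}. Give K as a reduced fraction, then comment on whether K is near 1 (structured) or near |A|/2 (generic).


|A| = 4.
Compute A + A by enumerating all 16 pairs.
A + A = {-6, -3, 0, 10, 11, 13, 14, 26, 27, 28}, so |A + A| = 10.
K = |A + A| / |A| = 10/4 = 5/2 ≈ 2.5000.
Reference: AP of size 4 gives K = 7/4 ≈ 1.7500; a fully generic set of size 4 gives K ≈ 2.5000.

|A| = 4, |A + A| = 10, K = 10/4 = 5/2.


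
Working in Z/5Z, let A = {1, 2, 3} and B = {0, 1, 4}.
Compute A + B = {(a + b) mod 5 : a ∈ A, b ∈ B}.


Work in Z/5Z: reduce every sum a + b modulo 5.
Enumerate all 9 pairs:
a = 1: 1+0=1, 1+1=2, 1+4=0
a = 2: 2+0=2, 2+1=3, 2+4=1
a = 3: 3+0=3, 3+1=4, 3+4=2
Distinct residues collected: {0, 1, 2, 3, 4}
|A + B| = 5 (out of 5 total residues).

A + B = {0, 1, 2, 3, 4}


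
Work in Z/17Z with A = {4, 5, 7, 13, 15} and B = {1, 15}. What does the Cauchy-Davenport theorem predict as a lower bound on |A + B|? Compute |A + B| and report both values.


Cauchy-Davenport: |A + B| ≥ min(p, |A| + |B| - 1) for A, B nonempty in Z/pZ.
|A| = 5, |B| = 2, p = 17.
CD lower bound = min(17, 5 + 2 - 1) = min(17, 6) = 6.
Compute A + B mod 17 directly:
a = 4: 4+1=5, 4+15=2
a = 5: 5+1=6, 5+15=3
a = 7: 7+1=8, 7+15=5
a = 13: 13+1=14, 13+15=11
a = 15: 15+1=16, 15+15=13
A + B = {2, 3, 5, 6, 8, 11, 13, 14, 16}, so |A + B| = 9.
Verify: 9 ≥ 6? Yes ✓.

CD lower bound = 6, actual |A + B| = 9.


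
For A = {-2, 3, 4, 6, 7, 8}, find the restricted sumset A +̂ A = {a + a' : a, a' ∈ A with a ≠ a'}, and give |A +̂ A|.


Restricted sumset: A +̂ A = {a + a' : a ∈ A, a' ∈ A, a ≠ a'}.
Equivalently, take A + A and drop any sum 2a that is achievable ONLY as a + a for a ∈ A (i.e. sums representable only with equal summands).
Enumerate pairs (a, a') with a < a' (symmetric, so each unordered pair gives one sum; this covers all a ≠ a'):
  -2 + 3 = 1
  -2 + 4 = 2
  -2 + 6 = 4
  -2 + 7 = 5
  -2 + 8 = 6
  3 + 4 = 7
  3 + 6 = 9
  3 + 7 = 10
  3 + 8 = 11
  4 + 6 = 10
  4 + 7 = 11
  4 + 8 = 12
  6 + 7 = 13
  6 + 8 = 14
  7 + 8 = 15
Collected distinct sums: {1, 2, 4, 5, 6, 7, 9, 10, 11, 12, 13, 14, 15}
|A +̂ A| = 13
(Reference bound: |A +̂ A| ≥ 2|A| - 3 for |A| ≥ 2, with |A| = 6 giving ≥ 9.)

|A +̂ A| = 13


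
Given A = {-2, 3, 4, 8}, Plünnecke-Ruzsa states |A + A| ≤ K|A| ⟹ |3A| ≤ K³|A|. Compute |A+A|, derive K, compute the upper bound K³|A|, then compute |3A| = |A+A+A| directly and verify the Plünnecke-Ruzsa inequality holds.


|A| = 4.
Step 1: Compute A + A by enumerating all 16 pairs.
A + A = {-4, 1, 2, 6, 7, 8, 11, 12, 16}, so |A + A| = 9.
Step 2: Doubling constant K = |A + A|/|A| = 9/4 = 9/4 ≈ 2.2500.
Step 3: Plünnecke-Ruzsa gives |3A| ≤ K³·|A| = (2.2500)³ · 4 ≈ 45.5625.
Step 4: Compute 3A = A + A + A directly by enumerating all triples (a,b,c) ∈ A³; |3A| = 16.
Step 5: Check 16 ≤ 45.5625? Yes ✓.

K = 9/4, Plünnecke-Ruzsa bound K³|A| ≈ 45.5625, |3A| = 16, inequality holds.


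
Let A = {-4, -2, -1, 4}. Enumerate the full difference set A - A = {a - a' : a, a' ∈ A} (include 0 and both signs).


A - A = {a - a' : a, a' ∈ A}.
Compute a - a' for each ordered pair (a, a'):
a = -4: -4--4=0, -4--2=-2, -4--1=-3, -4-4=-8
a = -2: -2--4=2, -2--2=0, -2--1=-1, -2-4=-6
a = -1: -1--4=3, -1--2=1, -1--1=0, -1-4=-5
a = 4: 4--4=8, 4--2=6, 4--1=5, 4-4=0
Collecting distinct values (and noting 0 appears from a-a):
A - A = {-8, -6, -5, -3, -2, -1, 0, 1, 2, 3, 5, 6, 8}
|A - A| = 13

A - A = {-8, -6, -5, -3, -2, -1, 0, 1, 2, 3, 5, 6, 8}


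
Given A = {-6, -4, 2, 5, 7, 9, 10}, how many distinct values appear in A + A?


A + A = {a + a' : a, a' ∈ A}; |A| = 7.
General bounds: 2|A| - 1 ≤ |A + A| ≤ |A|(|A|+1)/2, i.e. 13 ≤ |A + A| ≤ 28.
Lower bound 2|A|-1 is attained iff A is an arithmetic progression.
Enumerate sums a + a' for a ≤ a' (symmetric, so this suffices):
a = -6: -6+-6=-12, -6+-4=-10, -6+2=-4, -6+5=-1, -6+7=1, -6+9=3, -6+10=4
a = -4: -4+-4=-8, -4+2=-2, -4+5=1, -4+7=3, -4+9=5, -4+10=6
a = 2: 2+2=4, 2+5=7, 2+7=9, 2+9=11, 2+10=12
a = 5: 5+5=10, 5+7=12, 5+9=14, 5+10=15
a = 7: 7+7=14, 7+9=16, 7+10=17
a = 9: 9+9=18, 9+10=19
a = 10: 10+10=20
Distinct sums: {-12, -10, -8, -4, -2, -1, 1, 3, 4, 5, 6, 7, 9, 10, 11, 12, 14, 15, 16, 17, 18, 19, 20}
|A + A| = 23

|A + A| = 23


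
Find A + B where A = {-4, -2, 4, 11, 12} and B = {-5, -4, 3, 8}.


A + B = {a + b : a ∈ A, b ∈ B}.
Enumerate all |A|·|B| = 5·4 = 20 pairs (a, b) and collect distinct sums.
a = -4: -4+-5=-9, -4+-4=-8, -4+3=-1, -4+8=4
a = -2: -2+-5=-7, -2+-4=-6, -2+3=1, -2+8=6
a = 4: 4+-5=-1, 4+-4=0, 4+3=7, 4+8=12
a = 11: 11+-5=6, 11+-4=7, 11+3=14, 11+8=19
a = 12: 12+-5=7, 12+-4=8, 12+3=15, 12+8=20
Collecting distinct sums: A + B = {-9, -8, -7, -6, -1, 0, 1, 4, 6, 7, 8, 12, 14, 15, 19, 20}
|A + B| = 16

A + B = {-9, -8, -7, -6, -1, 0, 1, 4, 6, 7, 8, 12, 14, 15, 19, 20}


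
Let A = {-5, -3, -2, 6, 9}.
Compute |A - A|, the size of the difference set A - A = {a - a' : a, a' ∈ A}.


A - A = {a - a' : a, a' ∈ A}; |A| = 5.
Bounds: 2|A|-1 ≤ |A - A| ≤ |A|² - |A| + 1, i.e. 9 ≤ |A - A| ≤ 21.
Note: 0 ∈ A - A always (from a - a). The set is symmetric: if d ∈ A - A then -d ∈ A - A.
Enumerate nonzero differences d = a - a' with a > a' (then include -d):
Positive differences: {1, 2, 3, 8, 9, 11, 12, 14}
Full difference set: {0} ∪ (positive diffs) ∪ (negative diffs).
|A - A| = 1 + 2·8 = 17 (matches direct enumeration: 17).

|A - A| = 17


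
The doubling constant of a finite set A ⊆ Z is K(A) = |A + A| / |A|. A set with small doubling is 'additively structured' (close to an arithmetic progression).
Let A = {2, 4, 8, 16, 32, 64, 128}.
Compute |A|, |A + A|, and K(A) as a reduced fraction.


|A| = 7.
Compute A + A by enumerating all 49 pairs.
A + A = {4, 6, 8, 10, 12, 16, 18, 20, 24, 32, 34, 36, 40, 48, 64, 66, 68, 72, 80, 96, 128, 130, 132, 136, 144, 160, 192, 256}, so |A + A| = 28.
K = |A + A| / |A| = 28/7 = 4/1 ≈ 4.0000.
Reference: AP of size 7 gives K = 13/7 ≈ 1.8571; a fully generic set of size 7 gives K ≈ 4.0000.

|A| = 7, |A + A| = 28, K = 28/7 = 4/1.


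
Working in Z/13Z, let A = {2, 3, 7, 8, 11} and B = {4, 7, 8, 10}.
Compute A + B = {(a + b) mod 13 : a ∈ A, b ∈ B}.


Work in Z/13Z: reduce every sum a + b modulo 13.
Enumerate all 20 pairs:
a = 2: 2+4=6, 2+7=9, 2+8=10, 2+10=12
a = 3: 3+4=7, 3+7=10, 3+8=11, 3+10=0
a = 7: 7+4=11, 7+7=1, 7+8=2, 7+10=4
a = 8: 8+4=12, 8+7=2, 8+8=3, 8+10=5
a = 11: 11+4=2, 11+7=5, 11+8=6, 11+10=8
Distinct residues collected: {0, 1, 2, 3, 4, 5, 6, 7, 8, 9, 10, 11, 12}
|A + B| = 13 (out of 13 total residues).

A + B = {0, 1, 2, 3, 4, 5, 6, 7, 8, 9, 10, 11, 12}


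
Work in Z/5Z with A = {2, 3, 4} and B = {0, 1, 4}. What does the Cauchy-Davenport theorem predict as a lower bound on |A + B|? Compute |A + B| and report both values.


Cauchy-Davenport: |A + B| ≥ min(p, |A| + |B| - 1) for A, B nonempty in Z/pZ.
|A| = 3, |B| = 3, p = 5.
CD lower bound = min(5, 3 + 3 - 1) = min(5, 5) = 5.
Compute A + B mod 5 directly:
a = 2: 2+0=2, 2+1=3, 2+4=1
a = 3: 3+0=3, 3+1=4, 3+4=2
a = 4: 4+0=4, 4+1=0, 4+4=3
A + B = {0, 1, 2, 3, 4}, so |A + B| = 5.
Verify: 5 ≥ 5? Yes ✓.

CD lower bound = 5, actual |A + B| = 5.


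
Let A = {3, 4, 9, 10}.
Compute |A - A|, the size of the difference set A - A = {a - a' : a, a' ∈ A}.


A - A = {a - a' : a, a' ∈ A}; |A| = 4.
Bounds: 2|A|-1 ≤ |A - A| ≤ |A|² - |A| + 1, i.e. 7 ≤ |A - A| ≤ 13.
Note: 0 ∈ A - A always (from a - a). The set is symmetric: if d ∈ A - A then -d ∈ A - A.
Enumerate nonzero differences d = a - a' with a > a' (then include -d):
Positive differences: {1, 5, 6, 7}
Full difference set: {0} ∪ (positive diffs) ∪ (negative diffs).
|A - A| = 1 + 2·4 = 9 (matches direct enumeration: 9).

|A - A| = 9


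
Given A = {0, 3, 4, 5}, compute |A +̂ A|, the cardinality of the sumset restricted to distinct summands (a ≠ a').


Restricted sumset: A +̂ A = {a + a' : a ∈ A, a' ∈ A, a ≠ a'}.
Equivalently, take A + A and drop any sum 2a that is achievable ONLY as a + a for a ∈ A (i.e. sums representable only with equal summands).
Enumerate pairs (a, a') with a < a' (symmetric, so each unordered pair gives one sum; this covers all a ≠ a'):
  0 + 3 = 3
  0 + 4 = 4
  0 + 5 = 5
  3 + 4 = 7
  3 + 5 = 8
  4 + 5 = 9
Collected distinct sums: {3, 4, 5, 7, 8, 9}
|A +̂ A| = 6
(Reference bound: |A +̂ A| ≥ 2|A| - 3 for |A| ≥ 2, with |A| = 4 giving ≥ 5.)

|A +̂ A| = 6


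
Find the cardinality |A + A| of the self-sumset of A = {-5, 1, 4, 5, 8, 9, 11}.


A + A = {a + a' : a, a' ∈ A}; |A| = 7.
General bounds: 2|A| - 1 ≤ |A + A| ≤ |A|(|A|+1)/2, i.e. 13 ≤ |A + A| ≤ 28.
Lower bound 2|A|-1 is attained iff A is an arithmetic progression.
Enumerate sums a + a' for a ≤ a' (symmetric, so this suffices):
a = -5: -5+-5=-10, -5+1=-4, -5+4=-1, -5+5=0, -5+8=3, -5+9=4, -5+11=6
a = 1: 1+1=2, 1+4=5, 1+5=6, 1+8=9, 1+9=10, 1+11=12
a = 4: 4+4=8, 4+5=9, 4+8=12, 4+9=13, 4+11=15
a = 5: 5+5=10, 5+8=13, 5+9=14, 5+11=16
a = 8: 8+8=16, 8+9=17, 8+11=19
a = 9: 9+9=18, 9+11=20
a = 11: 11+11=22
Distinct sums: {-10, -4, -1, 0, 2, 3, 4, 5, 6, 8, 9, 10, 12, 13, 14, 15, 16, 17, 18, 19, 20, 22}
|A + A| = 22

|A + A| = 22


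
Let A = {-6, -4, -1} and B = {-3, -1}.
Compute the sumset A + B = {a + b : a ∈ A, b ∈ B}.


A + B = {a + b : a ∈ A, b ∈ B}.
Enumerate all |A|·|B| = 3·2 = 6 pairs (a, b) and collect distinct sums.
a = -6: -6+-3=-9, -6+-1=-7
a = -4: -4+-3=-7, -4+-1=-5
a = -1: -1+-3=-4, -1+-1=-2
Collecting distinct sums: A + B = {-9, -7, -5, -4, -2}
|A + B| = 5

A + B = {-9, -7, -5, -4, -2}


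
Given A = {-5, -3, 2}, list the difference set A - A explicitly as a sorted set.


A - A = {a - a' : a, a' ∈ A}.
Compute a - a' for each ordered pair (a, a'):
a = -5: -5--5=0, -5--3=-2, -5-2=-7
a = -3: -3--5=2, -3--3=0, -3-2=-5
a = 2: 2--5=7, 2--3=5, 2-2=0
Collecting distinct values (and noting 0 appears from a-a):
A - A = {-7, -5, -2, 0, 2, 5, 7}
|A - A| = 7

A - A = {-7, -5, -2, 0, 2, 5, 7}


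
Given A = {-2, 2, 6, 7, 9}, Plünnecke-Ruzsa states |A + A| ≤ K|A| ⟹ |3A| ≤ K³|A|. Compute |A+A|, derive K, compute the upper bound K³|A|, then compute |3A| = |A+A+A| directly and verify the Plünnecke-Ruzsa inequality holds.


|A| = 5.
Step 1: Compute A + A by enumerating all 25 pairs.
A + A = {-4, 0, 4, 5, 7, 8, 9, 11, 12, 13, 14, 15, 16, 18}, so |A + A| = 14.
Step 2: Doubling constant K = |A + A|/|A| = 14/5 = 14/5 ≈ 2.8000.
Step 3: Plünnecke-Ruzsa gives |3A| ≤ K³·|A| = (2.8000)³ · 5 ≈ 109.7600.
Step 4: Compute 3A = A + A + A directly by enumerating all triples (a,b,c) ∈ A³; |3A| = 25.
Step 5: Check 25 ≤ 109.7600? Yes ✓.

K = 14/5, Plünnecke-Ruzsa bound K³|A| ≈ 109.7600, |3A| = 25, inequality holds.


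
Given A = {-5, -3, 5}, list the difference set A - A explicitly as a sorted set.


A - A = {a - a' : a, a' ∈ A}.
Compute a - a' for each ordered pair (a, a'):
a = -5: -5--5=0, -5--3=-2, -5-5=-10
a = -3: -3--5=2, -3--3=0, -3-5=-8
a = 5: 5--5=10, 5--3=8, 5-5=0
Collecting distinct values (and noting 0 appears from a-a):
A - A = {-10, -8, -2, 0, 2, 8, 10}
|A - A| = 7

A - A = {-10, -8, -2, 0, 2, 8, 10}


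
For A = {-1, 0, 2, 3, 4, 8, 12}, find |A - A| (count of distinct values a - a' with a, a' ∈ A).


A - A = {a - a' : a, a' ∈ A}; |A| = 7.
Bounds: 2|A|-1 ≤ |A - A| ≤ |A|² - |A| + 1, i.e. 13 ≤ |A - A| ≤ 43.
Note: 0 ∈ A - A always (from a - a). The set is symmetric: if d ∈ A - A then -d ∈ A - A.
Enumerate nonzero differences d = a - a' with a > a' (then include -d):
Positive differences: {1, 2, 3, 4, 5, 6, 8, 9, 10, 12, 13}
Full difference set: {0} ∪ (positive diffs) ∪ (negative diffs).
|A - A| = 1 + 2·11 = 23 (matches direct enumeration: 23).

|A - A| = 23


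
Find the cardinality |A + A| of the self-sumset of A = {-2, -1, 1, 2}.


A + A = {a + a' : a, a' ∈ A}; |A| = 4.
General bounds: 2|A| - 1 ≤ |A + A| ≤ |A|(|A|+1)/2, i.e. 7 ≤ |A + A| ≤ 10.
Lower bound 2|A|-1 is attained iff A is an arithmetic progression.
Enumerate sums a + a' for a ≤ a' (symmetric, so this suffices):
a = -2: -2+-2=-4, -2+-1=-3, -2+1=-1, -2+2=0
a = -1: -1+-1=-2, -1+1=0, -1+2=1
a = 1: 1+1=2, 1+2=3
a = 2: 2+2=4
Distinct sums: {-4, -3, -2, -1, 0, 1, 2, 3, 4}
|A + A| = 9

|A + A| = 9


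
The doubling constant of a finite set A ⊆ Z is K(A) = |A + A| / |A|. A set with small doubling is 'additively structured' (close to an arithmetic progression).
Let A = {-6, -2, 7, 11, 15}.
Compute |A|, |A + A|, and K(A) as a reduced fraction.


|A| = 5.
Compute A + A by enumerating all 25 pairs.
A + A = {-12, -8, -4, 1, 5, 9, 13, 14, 18, 22, 26, 30}, so |A + A| = 12.
K = |A + A| / |A| = 12/5 (already in lowest terms) ≈ 2.4000.
Reference: AP of size 5 gives K = 9/5 ≈ 1.8000; a fully generic set of size 5 gives K ≈ 3.0000.

|A| = 5, |A + A| = 12, K = 12/5.


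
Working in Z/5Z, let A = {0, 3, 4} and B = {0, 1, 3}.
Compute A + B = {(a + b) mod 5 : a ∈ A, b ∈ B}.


Work in Z/5Z: reduce every sum a + b modulo 5.
Enumerate all 9 pairs:
a = 0: 0+0=0, 0+1=1, 0+3=3
a = 3: 3+0=3, 3+1=4, 3+3=1
a = 4: 4+0=4, 4+1=0, 4+3=2
Distinct residues collected: {0, 1, 2, 3, 4}
|A + B| = 5 (out of 5 total residues).

A + B = {0, 1, 2, 3, 4}


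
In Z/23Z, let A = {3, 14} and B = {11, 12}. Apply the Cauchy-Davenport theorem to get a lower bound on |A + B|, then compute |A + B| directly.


Cauchy-Davenport: |A + B| ≥ min(p, |A| + |B| - 1) for A, B nonempty in Z/pZ.
|A| = 2, |B| = 2, p = 23.
CD lower bound = min(23, 2 + 2 - 1) = min(23, 3) = 3.
Compute A + B mod 23 directly:
a = 3: 3+11=14, 3+12=15
a = 14: 14+11=2, 14+12=3
A + B = {2, 3, 14, 15}, so |A + B| = 4.
Verify: 4 ≥ 3? Yes ✓.

CD lower bound = 3, actual |A + B| = 4.


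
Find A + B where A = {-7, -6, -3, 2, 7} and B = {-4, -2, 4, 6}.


A + B = {a + b : a ∈ A, b ∈ B}.
Enumerate all |A|·|B| = 5·4 = 20 pairs (a, b) and collect distinct sums.
a = -7: -7+-4=-11, -7+-2=-9, -7+4=-3, -7+6=-1
a = -6: -6+-4=-10, -6+-2=-8, -6+4=-2, -6+6=0
a = -3: -3+-4=-7, -3+-2=-5, -3+4=1, -3+6=3
a = 2: 2+-4=-2, 2+-2=0, 2+4=6, 2+6=8
a = 7: 7+-4=3, 7+-2=5, 7+4=11, 7+6=13
Collecting distinct sums: A + B = {-11, -10, -9, -8, -7, -5, -3, -2, -1, 0, 1, 3, 5, 6, 8, 11, 13}
|A + B| = 17

A + B = {-11, -10, -9, -8, -7, -5, -3, -2, -1, 0, 1, 3, 5, 6, 8, 11, 13}
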